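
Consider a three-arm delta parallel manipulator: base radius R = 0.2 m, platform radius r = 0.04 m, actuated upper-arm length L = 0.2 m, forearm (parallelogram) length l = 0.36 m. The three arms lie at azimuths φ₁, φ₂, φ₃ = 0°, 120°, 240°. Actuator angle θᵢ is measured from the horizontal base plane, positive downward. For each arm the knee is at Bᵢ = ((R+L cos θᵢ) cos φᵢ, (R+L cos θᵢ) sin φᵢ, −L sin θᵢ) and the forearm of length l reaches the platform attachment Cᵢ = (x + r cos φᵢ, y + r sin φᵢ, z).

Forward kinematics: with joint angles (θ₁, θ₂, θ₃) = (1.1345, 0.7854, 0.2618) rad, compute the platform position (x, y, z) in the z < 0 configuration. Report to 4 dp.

(-0.0911, -0.0576, -0.2980)

centre 1 = (0.2445·cos0.0°, 0.2445·sin0.0°, -0.1813) = (0.2445, 0.0000, -0.1813)
arm 2 at φ=120.0°: e+L cos θ2 = 0.3014;  centre 2 = (-0.1507, 0.2610, -0.1414)
centre 3 = (0.3532·cos240.0°, 0.3532·sin240.0°, -0.0518) = (-0.1766, -0.3059, -0.0518)
eliminate P² terms by subtracting sphere 1 from 2 and 3
linear system: -0.7905x+0.5221y = 0.0182−0.0797z; -0.8422x+-0.6117y = 0.0348−0.2590z
Cramer: x(z) = -0.0317+0.1993z;  y(z) = -0.0132+0.1491z
quadratic in z: (1.0619)z²+(0.2485)z+(-0.0203)=0, √Δ=0.3845 → z ∈ {-0.2980, 0.0640}; z = -0.2980 (taking z<0)
x = -0.0911, y = -0.0576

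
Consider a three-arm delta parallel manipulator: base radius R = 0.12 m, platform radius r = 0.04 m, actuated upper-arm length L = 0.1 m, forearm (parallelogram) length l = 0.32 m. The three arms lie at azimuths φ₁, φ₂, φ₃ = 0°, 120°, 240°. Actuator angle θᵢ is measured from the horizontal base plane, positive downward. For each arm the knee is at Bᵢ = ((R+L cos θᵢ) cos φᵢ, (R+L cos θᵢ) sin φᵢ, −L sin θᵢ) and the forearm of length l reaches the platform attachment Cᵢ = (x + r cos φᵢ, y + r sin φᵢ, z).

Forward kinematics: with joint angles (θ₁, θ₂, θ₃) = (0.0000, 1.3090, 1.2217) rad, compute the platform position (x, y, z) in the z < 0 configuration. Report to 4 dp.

(0.1532, -0.0112, -0.3187)

φ1=0.0°: virtual centre (0.1800, 0.0000, 0.0000), radius l
φ2=120.0°: virtual centre (-0.0529, 0.0917, -0.0966), radius l
S3 = (0.1142·cos240.0°, 0.1142·sin240.0°, -0.0940) = (-0.0571, -0.0989, -0.0940)
eliminate P² terms by subtracting sphere 1 from 2 and 3
linear system: -0.4659x+0.1834y = -0.0119−-0.1932z; -0.4742x+-0.1978y = -0.0105−-0.1879z
det = 0.1791;  x = 0.0239+-0.4058z,  y = -0.0040+0.0226z
into |P−S₁|² = l²: 1.1652z² + 0.1265z + -0.0780 = 0;  Δ = 0.3796;  z = -0.3187 or 0.2101 → z<0 root = -0.3187
x = 0.1532, y = -0.0112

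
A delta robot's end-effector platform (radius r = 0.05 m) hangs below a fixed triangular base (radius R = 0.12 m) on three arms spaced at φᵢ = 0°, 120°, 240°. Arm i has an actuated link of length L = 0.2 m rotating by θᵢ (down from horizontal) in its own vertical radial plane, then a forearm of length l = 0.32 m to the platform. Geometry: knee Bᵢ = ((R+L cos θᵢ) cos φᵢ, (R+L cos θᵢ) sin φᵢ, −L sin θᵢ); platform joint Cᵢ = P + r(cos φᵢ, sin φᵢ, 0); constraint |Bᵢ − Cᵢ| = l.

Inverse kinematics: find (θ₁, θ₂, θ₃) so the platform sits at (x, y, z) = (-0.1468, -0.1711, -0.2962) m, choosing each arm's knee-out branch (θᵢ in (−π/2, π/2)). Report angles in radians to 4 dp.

θ₁ = 1.3962, θ₂ = 1.2217, θ₃ = -0.0875

rotate P by −φ1: (-0.1468, -0.1711, -0.2962)
  A=0.2168, B=-0.2962, C=(l²−L²−A²−y'²−z²)/(2L)=-0.2540
  γ=atan2(-0.2962,0.2168)=-0.9390;  ψ=arccos(-0.6921)=2.3351;  θ1=γ+ψ≈1.3962
arm 2 (φ=120.0°): x'=-0.0748, y'=0.2127
  A=0.1448, B=-0.2962, C=(l²−L²−A²−y'²−z²)/(2L)=-0.2288
  θ2 = atan2(B,A) + arccos(C/0.3297) = 1.2217
φ3=240.0° → target in arm frame (0.2216, -0.0416)
  A=-0.1516, B=-0.2962, C=(l²−L²−A²−y'²−z²)/(2L)=-0.1251
  θ3 = atan2(B,A) + arccos(C/0.3327) = -0.0875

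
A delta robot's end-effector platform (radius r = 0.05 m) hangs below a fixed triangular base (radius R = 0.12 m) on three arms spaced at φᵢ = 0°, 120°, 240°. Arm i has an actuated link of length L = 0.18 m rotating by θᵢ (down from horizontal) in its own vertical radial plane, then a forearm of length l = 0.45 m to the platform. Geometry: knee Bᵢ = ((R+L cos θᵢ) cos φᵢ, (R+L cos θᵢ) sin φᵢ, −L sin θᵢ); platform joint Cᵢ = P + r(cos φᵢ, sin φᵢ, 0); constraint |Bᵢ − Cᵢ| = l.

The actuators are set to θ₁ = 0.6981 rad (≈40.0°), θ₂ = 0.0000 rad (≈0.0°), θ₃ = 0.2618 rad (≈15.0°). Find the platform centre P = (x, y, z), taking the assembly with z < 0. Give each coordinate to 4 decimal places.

arm 1 at φ=0.0°: e+L cos θ1 = 0.2079;  S1 = (0.2079, 0.0000, -0.1157)
arm 2 at φ=120.0°: e+L cos θ2 = 0.2500;  S2 = (-0.1250, 0.2165, 0.0000)
arm 3 at φ=240.0°: e+L cos θ3 = 0.2439;  S3 = (-0.1219, -0.2112, -0.0466)
subtract pairs → two planes through P
[-0.6658 0.4330 0.2314]·P = 0.0059;  [-0.6596 -0.4224 0.1382]·P = 0.0050
Cramer: x(z) = -0.0082+0.2780z;  y(z) = 0.0009-0.1069z
quadratic in z: (1.0887)z²+(0.1110)z+(-0.1424)=0, √Δ=0.7953 → z ∈ {-0.4162, 0.3142}; z = -0.4162 (taking z<0)
x = -0.1240, y = 0.0455

(-0.1240, 0.0455, -0.4162)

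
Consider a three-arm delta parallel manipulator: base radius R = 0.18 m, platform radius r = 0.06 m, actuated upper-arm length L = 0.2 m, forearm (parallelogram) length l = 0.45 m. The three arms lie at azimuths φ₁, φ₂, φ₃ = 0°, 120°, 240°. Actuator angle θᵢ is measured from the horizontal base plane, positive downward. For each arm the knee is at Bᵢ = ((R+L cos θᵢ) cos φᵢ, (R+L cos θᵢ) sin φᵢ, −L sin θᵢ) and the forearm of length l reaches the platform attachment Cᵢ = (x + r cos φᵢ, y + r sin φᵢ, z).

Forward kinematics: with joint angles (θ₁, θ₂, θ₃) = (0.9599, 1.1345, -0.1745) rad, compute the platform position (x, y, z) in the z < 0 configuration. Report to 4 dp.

S1 = (0.2347·cos0.0°, 0.2347·sin0.0°, -0.1638) = (0.2347, 0.0000, -0.1638)
S2 = (0.2045·cos120.0°, 0.2045·sin120.0°, -0.1813) = (-0.1023, 0.1771, -0.1813)
arm 3 at φ=240.0°: e+L cos θ3 = 0.3170;  S3 = (-0.1585, -0.2745, 0.0347)
eliminate P² terms by subtracting sphere 1 from 2 and 3
[-0.6740 0.3542 -0.0349]·P = -0.0072;  [-0.7864 -0.5490 0.3971]·P = 0.0197
Cramer: x(z) = -0.0046+0.1874z;  y(z) = -0.0293+0.4549z
quadratic in z: (1.2421)z²+(0.2113)z+(-0.1175)=0, √Δ=0.7927 → z ∈ {-0.4042, 0.2341}; z = -0.4042 (taking z<0)
x = -0.0804, y = -0.2132

(-0.0804, -0.2132, -0.4042)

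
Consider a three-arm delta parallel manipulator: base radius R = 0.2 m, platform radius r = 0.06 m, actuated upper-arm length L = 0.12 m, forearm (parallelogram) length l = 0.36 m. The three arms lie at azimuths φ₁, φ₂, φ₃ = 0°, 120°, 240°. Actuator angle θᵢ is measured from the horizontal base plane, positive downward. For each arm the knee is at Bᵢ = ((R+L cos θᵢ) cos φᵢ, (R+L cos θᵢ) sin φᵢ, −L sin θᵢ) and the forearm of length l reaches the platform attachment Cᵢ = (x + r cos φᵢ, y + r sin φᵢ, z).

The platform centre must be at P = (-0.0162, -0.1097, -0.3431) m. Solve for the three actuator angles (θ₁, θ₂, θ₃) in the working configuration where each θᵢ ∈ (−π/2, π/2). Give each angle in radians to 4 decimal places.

θ₁ = 0.8723, θ₂ = 1.2217, θ₃ = 0.1741

rotate P by −φ1: (-0.0162, -0.1097, -0.3431)
  e−x'=0.1562;  (l²−L²−(e−x')²−y'²−z²)/2L = -0.1623
  γ=atan2(-0.3431,0.1562)=-1.1436;  ψ=arccos(-0.4305)=2.0158;  θ1=γ+ψ≈0.8723
rotate P by −φ2: (-0.0869, 0.0689, -0.3431)
  e−x'=0.2269;  (l²−L²−(e−x')²−y'²−z²)/2L = -0.2448
  θ2 = atan2(B,A) + arccos(C/0.4113) = 1.2217
rotate P by −φ3: (0.1031, 0.0408, -0.3431)
  A cos θ + B sin θ = C:  0.0369·cos θ + -0.3431·sin θ = -0.0231
  θ3 = atan2(B,A) + arccos(C/0.3451) = 0.1741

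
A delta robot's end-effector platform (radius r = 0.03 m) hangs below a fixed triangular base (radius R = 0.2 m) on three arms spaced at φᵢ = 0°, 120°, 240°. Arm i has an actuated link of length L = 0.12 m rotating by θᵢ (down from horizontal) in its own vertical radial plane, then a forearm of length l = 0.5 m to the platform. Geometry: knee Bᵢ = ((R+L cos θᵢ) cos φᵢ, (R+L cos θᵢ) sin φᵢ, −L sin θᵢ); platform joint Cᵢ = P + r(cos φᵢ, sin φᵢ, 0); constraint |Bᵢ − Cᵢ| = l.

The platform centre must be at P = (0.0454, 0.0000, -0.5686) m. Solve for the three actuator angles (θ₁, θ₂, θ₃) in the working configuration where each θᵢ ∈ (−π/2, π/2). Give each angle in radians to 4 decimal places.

rotate P by −φ1: (0.0454, 0.0000, -0.5686)
  A cos θ + B sin θ = C:  0.1246·cos θ + -0.5686·sin θ = -0.4301
  θ1 = atan2(B,A) + arccos(C/0.5821) = 1.0472
φ2=120.0° → target in arm frame (-0.0227, -0.0393)
  A cos θ + B sin θ = C:  0.1927·cos θ + -0.5686·sin θ = -0.5266
  θ2 = atan2(B,A) + arccos(C/0.6004) = 1.3966
rotate P by −φ3: (-0.0227, 0.0393, -0.5686)
  A cos θ + B sin θ = C:  0.1927·cos θ + -0.5686·sin θ = -0.5266
  √(A²+B²)=0.6004;  θ3 = -1.2440+2.6407 ≈ 1.3966

θ₁ = 1.0472, θ₂ = 1.3966, θ₃ = 1.3966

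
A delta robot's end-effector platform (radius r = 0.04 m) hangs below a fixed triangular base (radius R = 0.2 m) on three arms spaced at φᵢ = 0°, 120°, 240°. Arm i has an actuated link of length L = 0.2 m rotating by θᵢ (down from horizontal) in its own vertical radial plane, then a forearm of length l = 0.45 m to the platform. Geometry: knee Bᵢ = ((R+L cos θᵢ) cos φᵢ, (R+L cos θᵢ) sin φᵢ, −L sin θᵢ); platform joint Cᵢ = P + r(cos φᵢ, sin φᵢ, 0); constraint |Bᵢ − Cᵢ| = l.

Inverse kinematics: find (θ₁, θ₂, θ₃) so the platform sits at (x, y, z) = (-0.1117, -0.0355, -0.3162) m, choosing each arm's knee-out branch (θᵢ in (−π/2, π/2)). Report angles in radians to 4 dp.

θ₁ = 0.7853, θ₂ = 0.1742, θ₃ = -0.1746

arm 1 (φ=0.0°): x'=-0.1117, y'=-0.0355
  e−x'=0.2717;  (l²−L²−(e−x')²−y'²−z²)/2L = -0.0314
  √(A²+B²)=0.4169;  θ1 = -0.8609+1.6462 ≈ 0.7853
φ2=120.0° → target in arm frame (0.0251, 0.1145)
  A=0.1349, B=-0.3162, C=(l²−L²−A²−y'²−z²)/(2L)=0.0780
  θ2 = atan2(B,A) + arccos(C/0.3438) = 0.1742
φ3=240.0° → target in arm frame (0.0866, -0.0790)
  e−x'=0.0734;  (l²−L²−(e−x')²−y'²−z²)/2L = 0.1272
  θ3 = atan2(B,A) + arccos(C/0.3246) = -0.1746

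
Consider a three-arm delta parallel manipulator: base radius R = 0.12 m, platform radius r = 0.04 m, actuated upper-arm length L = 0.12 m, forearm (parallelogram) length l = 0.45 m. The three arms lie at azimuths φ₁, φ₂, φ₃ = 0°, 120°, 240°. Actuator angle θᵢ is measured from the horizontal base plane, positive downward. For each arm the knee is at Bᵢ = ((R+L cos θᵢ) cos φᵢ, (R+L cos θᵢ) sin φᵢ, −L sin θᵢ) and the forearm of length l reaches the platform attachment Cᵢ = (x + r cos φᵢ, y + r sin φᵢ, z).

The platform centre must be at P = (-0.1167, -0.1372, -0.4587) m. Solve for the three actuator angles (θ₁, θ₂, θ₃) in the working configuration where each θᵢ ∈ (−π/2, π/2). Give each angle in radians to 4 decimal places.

θ₁ = 1.1344, θ₂ = 0.9597, θ₃ = 0.0870

arm 1 (φ=0.0°): x'=-0.1167, y'=-0.1372
  A cos θ + B sin θ = C:  0.1967·cos θ + -0.4587·sin θ = -0.3326
  θ1 = atan2(B,A) + arccos(C/0.4991) = 1.1344
arm 2 (φ=120.0°): x'=-0.0605, y'=0.1697
  A=0.1405, B=-0.4587, C=(l²−L²−A²−y'²−z²)/(2L)=-0.2951
  √(A²+B²)=0.4797;  θ2 = -1.2736+2.2334 ≈ 0.9597
arm 3 (φ=240.0°): x'=0.1772, y'=-0.0325
  e−x'=-0.0972;  (l²−L²−(e−x')²−y'²−z²)/2L = -0.1367
  θ3 = atan2(B,A) + arccos(C/0.4689) = 0.0870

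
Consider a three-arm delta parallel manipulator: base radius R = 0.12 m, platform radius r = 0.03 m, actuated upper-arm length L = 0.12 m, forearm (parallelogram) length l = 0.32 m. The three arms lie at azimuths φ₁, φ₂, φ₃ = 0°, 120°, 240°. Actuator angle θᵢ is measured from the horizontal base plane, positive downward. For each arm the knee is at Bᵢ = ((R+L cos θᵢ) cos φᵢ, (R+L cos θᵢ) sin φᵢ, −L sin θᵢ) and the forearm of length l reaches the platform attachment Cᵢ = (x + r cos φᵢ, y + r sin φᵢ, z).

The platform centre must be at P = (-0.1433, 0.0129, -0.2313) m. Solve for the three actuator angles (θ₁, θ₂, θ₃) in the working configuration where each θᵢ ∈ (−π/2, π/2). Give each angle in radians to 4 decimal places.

φ1=0.0° → target in arm frame (-0.1433, 0.0129)
  A=0.2333, B=-0.2313, C=(l²−L²−A²−y'²−z²)/(2L)=-0.0837
  γ=atan2(-0.2313,0.2333)=-0.7811;  ψ=arccos(-0.2549)=1.8285;  θ1=γ+ψ≈1.0474
arm 2 (φ=120.0°): x'=0.0828, y'=0.1177
  e−x'=0.0072;  (l²−L²−(e−x')²−y'²−z²)/2L = 0.0859
  γ=atan2(-0.2313,0.0072)=-1.5398;  ψ=arccos(0.3710)=1.1907;  θ2=γ+ψ≈-0.3491
φ3=240.0° → target in arm frame (0.0605, -0.1306)
  A cos θ + B sin θ = C:  0.0295·cos θ + -0.2313·sin θ = 0.0691
  √(A²+B²)=0.2332;  θ3 = -1.4438+1.2699 ≈ -0.1739

θ₁ = 1.0474, θ₂ = -0.3491, θ₃ = -0.1739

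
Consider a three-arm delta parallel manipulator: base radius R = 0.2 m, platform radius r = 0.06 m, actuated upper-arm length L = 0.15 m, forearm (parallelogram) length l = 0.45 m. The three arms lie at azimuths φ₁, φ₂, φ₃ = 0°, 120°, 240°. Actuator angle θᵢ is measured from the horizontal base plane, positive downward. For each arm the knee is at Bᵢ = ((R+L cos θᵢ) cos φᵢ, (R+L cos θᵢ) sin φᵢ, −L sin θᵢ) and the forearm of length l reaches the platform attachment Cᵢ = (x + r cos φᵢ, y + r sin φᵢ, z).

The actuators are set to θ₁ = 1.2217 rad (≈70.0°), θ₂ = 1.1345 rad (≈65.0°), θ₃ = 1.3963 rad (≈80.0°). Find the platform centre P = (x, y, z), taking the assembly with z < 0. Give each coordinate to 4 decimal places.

(0.0071, 0.0370, -0.5498)

O1 = (0.1913·cos0.0°, 0.1913·sin0.0°, -0.1410) = (0.1913, 0.0000, -0.1410)
φ2=120.0°: virtual centre (-0.1017, 0.1761, -0.1359), radius l
O3 = (0.1660·cos240.0°, 0.1660·sin240.0°, -0.1477) = (-0.0830, -0.1438, -0.1477)
subtract pairs → two planes through P
plane₁₂: -0.5860x+0.3523y+0.0100z = 0.0034
det = 0.3618;  x = 0.0042+-0.0052z,  y = 0.0166+-0.0371z
into |P−O₁|² = l²: 1.0014z² + 0.2826z + -0.1473 = 0;  Δ = 0.6701;  z = -0.5498 or 0.2676 → z<0 root = -0.5498
x = 0.0071, y = 0.0370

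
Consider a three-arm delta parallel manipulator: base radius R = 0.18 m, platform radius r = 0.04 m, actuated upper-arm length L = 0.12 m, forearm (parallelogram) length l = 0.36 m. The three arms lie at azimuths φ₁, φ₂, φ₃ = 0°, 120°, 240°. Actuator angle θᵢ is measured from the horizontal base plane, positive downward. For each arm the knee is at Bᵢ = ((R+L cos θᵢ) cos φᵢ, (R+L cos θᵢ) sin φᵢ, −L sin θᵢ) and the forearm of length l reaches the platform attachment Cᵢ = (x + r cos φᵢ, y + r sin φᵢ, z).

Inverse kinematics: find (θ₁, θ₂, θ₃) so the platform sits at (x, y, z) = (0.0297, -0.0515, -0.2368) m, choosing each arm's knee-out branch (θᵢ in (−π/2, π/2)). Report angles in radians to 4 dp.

rotate P by −φ1: (0.0297, -0.0515, -0.2368)
  e−x'=0.1103;  (l²−L²−(e−x')²−y'²−z²)/2L = 0.1846
  √(A²+B²)=0.2612;  θ1 = -1.1349+0.7860 ≈ -0.3489
φ2=120.0° → target in arm frame (-0.0595, 0.0000)
  A=0.1995, B=-0.2368, C=(l²−L²−A²−y'²−z²)/(2L)=0.0806
  √(A²+B²)=0.3096;  θ2 = -0.8708+1.3074 ≈ 0.4366
arm 3 (φ=240.0°): x'=0.0298, y'=0.0515
  A cos θ + B sin θ = C:  0.1102·cos θ + -0.2368·sin θ = 0.1847
  γ=atan2(-0.2368,0.1102)=-1.1351;  ψ=arccos(0.7070)=0.7856;  θ3=γ+ψ≈-0.3495

θ₁ = -0.3489, θ₂ = 0.4366, θ₃ = -0.3495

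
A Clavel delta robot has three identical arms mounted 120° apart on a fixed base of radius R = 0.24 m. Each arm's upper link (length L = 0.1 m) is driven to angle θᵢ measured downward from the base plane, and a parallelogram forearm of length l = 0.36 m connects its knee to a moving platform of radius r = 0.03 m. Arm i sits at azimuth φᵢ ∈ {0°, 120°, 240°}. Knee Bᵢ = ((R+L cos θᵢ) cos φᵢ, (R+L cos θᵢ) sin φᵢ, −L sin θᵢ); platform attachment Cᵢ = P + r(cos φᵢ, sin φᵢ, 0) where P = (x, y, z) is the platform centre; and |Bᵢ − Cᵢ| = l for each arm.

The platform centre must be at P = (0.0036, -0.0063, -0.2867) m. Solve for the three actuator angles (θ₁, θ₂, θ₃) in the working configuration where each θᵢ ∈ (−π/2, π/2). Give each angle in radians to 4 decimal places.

rotate P by −φ1: (0.0036, -0.0063, -0.2867)
  A cos θ + B sin θ = C:  0.2064·cos θ + -0.2867·sin θ = -0.0262
  γ=atan2(-0.2867,0.2064)=-0.9468;  ψ=arccos(-0.0741)=1.6450;  θ1=γ+ψ≈0.6982
rotate P by −φ2: (-0.0073, 0.0000, -0.2867)
  e−x'=0.2173;  (l²−L²−(e−x')²−y'²−z²)/2L = -0.0490
  γ=atan2(-0.2867,0.2173)=-0.9223;  ψ=arccos(-0.1362)=1.7074;  θ2=γ+ψ≈0.7851
φ3=240.0° → target in arm frame (0.0037, 0.0063)
  A cos θ + B sin θ = C:  0.2063·cos θ + -0.2867·sin θ = -0.0261
  θ3 = atan2(B,A) + arccos(C/0.3532) = 0.6977

θ₁ = 0.6982, θ₂ = 0.7851, θ₃ = 0.6977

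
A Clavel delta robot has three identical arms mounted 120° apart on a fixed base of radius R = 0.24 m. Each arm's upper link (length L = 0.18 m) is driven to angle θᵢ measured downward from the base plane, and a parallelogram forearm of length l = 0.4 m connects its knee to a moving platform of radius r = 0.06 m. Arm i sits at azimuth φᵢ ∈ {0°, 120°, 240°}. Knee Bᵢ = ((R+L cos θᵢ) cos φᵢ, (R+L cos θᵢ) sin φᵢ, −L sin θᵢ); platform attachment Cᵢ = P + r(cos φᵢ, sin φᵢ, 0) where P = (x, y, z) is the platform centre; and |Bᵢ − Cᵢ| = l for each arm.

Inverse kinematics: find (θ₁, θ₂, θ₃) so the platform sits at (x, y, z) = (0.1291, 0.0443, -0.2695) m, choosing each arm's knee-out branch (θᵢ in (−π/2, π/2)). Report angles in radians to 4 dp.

θ₁ = -0.3492, θ₂ = 0.6980, θ₃ = 1.0473

arm 1 (φ=0.0°): x'=0.1291, y'=0.0443
  A cos θ + B sin θ = C:  0.0509·cos θ + -0.2695·sin θ = 0.1400
  γ=atan2(-0.2695,0.0509)=-1.3841;  ψ=arccos(0.5106)=1.0349;  θ1=γ+ψ≈-0.3492
φ2=120.0° → target in arm frame (-0.0262, -0.1340)
  A cos θ + B sin θ = C:  0.2062·cos θ + -0.2695·sin θ = -0.0152
  √(A²+B²)=0.3393;  θ2 = -0.9177+1.6157 ≈ 0.6980
rotate P by −φ3: (-0.1029, 0.0897, -0.2695)
  A=0.2829, B=-0.2695, C=(l²−L²−A²−y'²−z²)/(2L)=-0.0920
  √(A²+B²)=0.3907;  θ3 = -0.7611+1.8084 ≈ 1.0473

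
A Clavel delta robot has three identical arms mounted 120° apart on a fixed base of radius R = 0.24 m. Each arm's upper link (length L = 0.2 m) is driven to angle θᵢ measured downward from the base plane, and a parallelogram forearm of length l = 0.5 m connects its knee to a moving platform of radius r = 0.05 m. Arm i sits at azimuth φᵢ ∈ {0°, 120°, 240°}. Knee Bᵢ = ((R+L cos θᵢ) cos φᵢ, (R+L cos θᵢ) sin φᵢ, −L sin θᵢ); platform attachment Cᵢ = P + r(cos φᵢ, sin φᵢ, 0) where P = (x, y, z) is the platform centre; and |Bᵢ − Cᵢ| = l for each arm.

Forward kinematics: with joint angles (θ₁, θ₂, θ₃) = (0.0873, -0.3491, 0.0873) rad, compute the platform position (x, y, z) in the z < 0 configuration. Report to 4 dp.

(-0.0207, 0.0359, -0.3014)

φ1=0.0°: virtual centre (0.3892, 0.0000, -0.0174), radius l
arm 2 at φ=120.0°: e+L cos θ2 = 0.3779;  O2 = (-0.1890, 0.3273, 0.0684)
φ3=240.0°: virtual centre (-0.1946, -0.3371, -0.0174), radius l
subtract pairs → two planes through P
[-1.1564 0.6546 0.1717]·P = -0.0043;  [-1.1677 -0.6742 0.0000]·P = 0.0000
Cramer: x(z) = 0.0019+0.0750z;  y(z) = -0.0032-0.1299z
into |P−O₁|² = l²: 1.0225z² + -0.0224z + -0.0996 = 0;  Δ = 0.4080;  z = -0.3014 or 0.3233 → z<0 root = -0.3014
x = -0.0207, y = 0.0359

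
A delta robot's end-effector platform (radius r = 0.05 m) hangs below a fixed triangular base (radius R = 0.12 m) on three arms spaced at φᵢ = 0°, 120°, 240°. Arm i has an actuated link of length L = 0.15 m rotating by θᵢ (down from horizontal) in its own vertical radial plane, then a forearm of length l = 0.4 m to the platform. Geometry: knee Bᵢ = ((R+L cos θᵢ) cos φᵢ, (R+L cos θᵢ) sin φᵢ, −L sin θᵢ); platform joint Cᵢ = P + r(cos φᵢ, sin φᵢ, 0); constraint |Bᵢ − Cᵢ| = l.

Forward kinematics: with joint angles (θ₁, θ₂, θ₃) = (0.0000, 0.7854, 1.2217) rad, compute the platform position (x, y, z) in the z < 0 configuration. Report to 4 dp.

(0.1872, 0.0875, -0.3889)

φ1=0.0°: virtual centre (0.2200, 0.0000, 0.0000), radius l
φ2=120.0°: virtual centre (-0.0880, 0.1525, -0.1061), radius l
φ3=240.0°: virtual centre (-0.0607, -0.1051, -0.1410), radius l
subtract pairs → two planes through P
linear system: -0.6161x+0.3050y = -0.0062−-0.2121z; -0.5613x+-0.2101y = -0.0138−-0.2819z
Cramer: x(z) = 0.0183-0.4342z;  y(z) = 0.0168-0.1816z
sphere 1 gives Az²+Bz+C=0 with A=1.2216, B=0.1690, C=-0.1190;  B²−4AC=0.6102;  roots -0.3889, 0.2506;  negative root z = -0.3889
x = 0.1872, y = 0.0875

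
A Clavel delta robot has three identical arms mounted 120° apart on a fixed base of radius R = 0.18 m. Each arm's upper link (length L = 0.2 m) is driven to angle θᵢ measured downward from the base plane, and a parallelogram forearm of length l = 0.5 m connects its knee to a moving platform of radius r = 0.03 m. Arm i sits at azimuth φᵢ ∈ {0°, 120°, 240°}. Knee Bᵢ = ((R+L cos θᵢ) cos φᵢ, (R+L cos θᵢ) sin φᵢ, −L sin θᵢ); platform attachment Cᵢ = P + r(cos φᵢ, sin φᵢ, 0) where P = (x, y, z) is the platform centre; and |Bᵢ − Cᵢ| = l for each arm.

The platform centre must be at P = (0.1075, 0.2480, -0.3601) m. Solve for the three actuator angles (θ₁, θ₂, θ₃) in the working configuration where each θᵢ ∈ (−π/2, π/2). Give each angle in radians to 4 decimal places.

θ₁ = -0.0001, θ₂ = -0.2622, θ₃ = 1.3089

φ1=0.0° → target in arm frame (0.1075, 0.2480)
  A=0.0425, B=-0.3601, C=(l²−L²−A²−y'²−z²)/(2L)=0.0425
  θ1 = atan2(B,A) + arccos(C/0.3626) = -0.0001
φ2=120.0° → target in arm frame (0.1610, -0.2171)
  e−x'=-0.0110;  (l²−L²−(e−x')²−y'²−z²)/2L = 0.0827
  √(A²+B²)=0.3603;  θ2 = -1.6014+1.3392 ≈ -0.2622
arm 3 (φ=240.0°): x'=-0.2685, y'=-0.0309
  e−x'=0.4185;  (l²−L²−(e−x')²−y'²−z²)/2L = -0.2395
  γ=atan2(-0.3601,0.4185)=-0.7105;  ψ=arccos(-0.4337)=2.0194;  θ3=γ+ψ≈1.3089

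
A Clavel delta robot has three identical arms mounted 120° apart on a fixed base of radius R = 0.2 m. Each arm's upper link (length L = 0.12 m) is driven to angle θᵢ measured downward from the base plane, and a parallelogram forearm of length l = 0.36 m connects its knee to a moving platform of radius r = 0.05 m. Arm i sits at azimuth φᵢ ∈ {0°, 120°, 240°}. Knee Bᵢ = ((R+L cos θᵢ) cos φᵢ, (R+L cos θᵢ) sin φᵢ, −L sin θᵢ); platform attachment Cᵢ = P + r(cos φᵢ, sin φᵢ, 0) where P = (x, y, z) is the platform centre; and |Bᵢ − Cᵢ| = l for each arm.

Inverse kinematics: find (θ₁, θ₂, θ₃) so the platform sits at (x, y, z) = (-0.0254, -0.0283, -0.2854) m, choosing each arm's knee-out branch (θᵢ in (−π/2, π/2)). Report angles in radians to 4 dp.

φ1=0.0° → target in arm frame (-0.0254, -0.0283)
  A cos θ + B sin θ = C:  0.1754·cos θ + -0.2854·sin θ = 0.0091
  γ=atan2(-0.2854,0.1754)=-1.0197;  ψ=arccos(0.0271)=1.5437;  θ1=γ+ψ≈0.5239
rotate P by −φ2: (-0.0118, 0.0361, -0.2854)
  A=0.1618, B=-0.2854, C=(l²−L²−A²−y'²−z²)/(2L)=0.0261
  √(A²+B²)=0.3281;  θ2 = -1.0550+1.4912 ≈ 0.4362
φ3=240.0° → target in arm frame (0.0372, -0.0078)
  A cos θ + B sin θ = C:  0.1128·cos θ + -0.2854·sin θ = 0.0873
  √(A²+B²)=0.3069;  θ3 = -1.1944+1.2822 ≈ 0.0877

θ₁ = 0.5239, θ₂ = 0.4362, θ₃ = 0.0877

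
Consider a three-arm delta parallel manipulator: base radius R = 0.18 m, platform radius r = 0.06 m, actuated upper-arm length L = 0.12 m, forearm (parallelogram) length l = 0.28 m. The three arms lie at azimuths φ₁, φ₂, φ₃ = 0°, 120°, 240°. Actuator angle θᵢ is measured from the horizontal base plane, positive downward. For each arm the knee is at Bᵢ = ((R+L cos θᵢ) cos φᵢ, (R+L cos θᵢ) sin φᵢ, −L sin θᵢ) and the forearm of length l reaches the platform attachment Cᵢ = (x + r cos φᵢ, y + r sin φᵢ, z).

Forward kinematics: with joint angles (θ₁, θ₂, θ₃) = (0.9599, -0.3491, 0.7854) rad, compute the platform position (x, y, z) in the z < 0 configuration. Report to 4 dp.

(-0.0607, 0.0736, -0.2017)

φ1=0.0°: virtual centre (0.1888, 0.0000, -0.0983), radius l
arm 2 at φ=120.0°: ρ2 = 0.2328;  S2 = (-0.1164, 0.2016, 0.0410)
arm 3 at φ=240.0°: ρ3 = 0.2049;  S3 = (-0.1024, -0.1774, -0.0849)
subtract pairs → two planes through P
[-0.6104 0.4032 0.2787]·P = 0.0105;  [-0.5825 -0.3548 0.0269]·P = 0.0038
det = 0.4514;  x = -0.0117+0.2431z,  y = 0.0084+-0.3233z
sphere 1 gives Az²+Bz+C=0 with A=1.1636, B=0.0937, C=-0.0284;  B²−4AC=0.1412;  roots -0.2017, 0.1212;  negative root z = -0.2017
x = -0.0607, y = 0.0736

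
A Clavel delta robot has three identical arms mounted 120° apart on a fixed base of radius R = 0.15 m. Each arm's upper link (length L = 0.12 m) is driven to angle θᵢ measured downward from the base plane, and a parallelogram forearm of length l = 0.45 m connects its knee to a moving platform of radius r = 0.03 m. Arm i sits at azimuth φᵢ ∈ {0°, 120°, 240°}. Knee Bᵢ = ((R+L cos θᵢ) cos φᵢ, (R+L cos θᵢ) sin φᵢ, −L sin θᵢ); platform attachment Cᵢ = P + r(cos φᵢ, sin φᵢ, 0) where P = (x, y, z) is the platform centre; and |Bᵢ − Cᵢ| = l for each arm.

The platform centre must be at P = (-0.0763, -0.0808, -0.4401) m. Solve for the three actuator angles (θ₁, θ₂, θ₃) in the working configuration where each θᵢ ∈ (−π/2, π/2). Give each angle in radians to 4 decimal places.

arm 1 (φ=0.0°): x'=-0.0763, y'=-0.0808
  A cos θ + B sin θ = C:  0.1963·cos θ + -0.4401·sin θ = -0.2110
  √(A²+B²)=0.4819;  θ1 = -1.1512+2.0241 ≈ 0.8729
φ2=120.0° → target in arm frame (-0.0318, 0.1065)
  A=0.1518, B=-0.4401, C=(l²−L²−A²−y'²−z²)/(2L)=-0.1666
  √(A²+B²)=0.4656;  θ2 = -1.2386+1.9367 ≈ 0.6981
arm 3 (φ=240.0°): x'=0.1081, y'=-0.0257
  A cos θ + B sin θ = C:  0.0119·cos θ + -0.4401·sin θ = -0.0266
  √(A²+B²)=0.4403;  θ3 = -1.5438+1.6313 ≈ 0.0875

θ₁ = 0.8729, θ₂ = 0.6981, θ₃ = 0.0875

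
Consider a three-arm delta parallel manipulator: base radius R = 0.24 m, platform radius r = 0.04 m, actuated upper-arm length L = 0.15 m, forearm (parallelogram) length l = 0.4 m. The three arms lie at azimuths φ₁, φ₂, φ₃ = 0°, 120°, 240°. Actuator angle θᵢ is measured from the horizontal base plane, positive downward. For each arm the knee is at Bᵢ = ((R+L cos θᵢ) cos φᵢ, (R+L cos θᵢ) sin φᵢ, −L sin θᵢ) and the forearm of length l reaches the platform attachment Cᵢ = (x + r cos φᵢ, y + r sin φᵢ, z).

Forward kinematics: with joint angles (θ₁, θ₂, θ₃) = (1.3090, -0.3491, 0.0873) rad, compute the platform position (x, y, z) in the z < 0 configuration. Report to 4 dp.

centre 1 = (0.2388·cos0.0°, 0.2388·sin0.0°, -0.1449) = (0.2388, 0.0000, -0.1449)
centre 2 = (0.3410·cos120.0°, 0.3410·sin120.0°, 0.0513) = (-0.1705, 0.2953, 0.0513)
arm 3 at φ=240.0°: (R−r)+L cos θ3 = 0.3494;  centre 3 = (-0.1747, -0.3026, -0.0131)
eliminate P² terms by subtracting sphere 1 from 2 and 3
[-0.8186 0.5905 0.3924]·P = 0.0409;  [-0.8271 -0.6052 0.2636]·P = 0.0442
det = 0.9839;  x = -0.0517+0.3996z,  y = -0.0025+-0.1105z
into |P−centre ₁|² = l²: 1.1719z² + 0.0581z + -0.0546 = 0;  Δ = 0.2594;  z = -0.2421 or 0.1925 → z<0 root = -0.2421
x = -0.1484, y = 0.0243

(-0.1484, 0.0243, -0.2421)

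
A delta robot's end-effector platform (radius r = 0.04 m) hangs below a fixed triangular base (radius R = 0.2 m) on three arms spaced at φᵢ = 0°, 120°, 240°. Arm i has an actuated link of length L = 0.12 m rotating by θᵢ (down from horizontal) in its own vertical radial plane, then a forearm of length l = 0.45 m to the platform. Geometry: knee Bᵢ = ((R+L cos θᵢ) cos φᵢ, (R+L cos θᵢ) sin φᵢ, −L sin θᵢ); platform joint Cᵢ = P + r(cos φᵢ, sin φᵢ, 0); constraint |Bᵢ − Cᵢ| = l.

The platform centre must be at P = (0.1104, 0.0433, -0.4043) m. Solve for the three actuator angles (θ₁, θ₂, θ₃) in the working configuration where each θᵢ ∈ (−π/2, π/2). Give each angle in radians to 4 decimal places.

θ₁ = -0.0872, θ₂ = 0.6105, θ₃ = 0.9598

φ1=0.0° → target in arm frame (0.1104, 0.0433)
  e−x'=0.0496;  (l²−L²−(e−x')²−y'²−z²)/2L = 0.0846
  θ1 = atan2(B,A) + arccos(C/0.4073) = -0.0872
φ2=120.0° → target in arm frame (-0.0177, -0.1173)
  A cos θ + B sin θ = C:  0.1777·cos θ + -0.4043·sin θ = -0.0862
  θ2 = atan2(B,A) + arccos(C/0.4416) = 0.6105
rotate P by −φ3: (-0.0927, 0.0740, -0.4043)
  A=0.2527, B=-0.4043, C=(l²−L²−A²−y'²−z²)/(2L)=-0.1862
  θ3 = atan2(B,A) + arccos(C/0.4768) = 0.9598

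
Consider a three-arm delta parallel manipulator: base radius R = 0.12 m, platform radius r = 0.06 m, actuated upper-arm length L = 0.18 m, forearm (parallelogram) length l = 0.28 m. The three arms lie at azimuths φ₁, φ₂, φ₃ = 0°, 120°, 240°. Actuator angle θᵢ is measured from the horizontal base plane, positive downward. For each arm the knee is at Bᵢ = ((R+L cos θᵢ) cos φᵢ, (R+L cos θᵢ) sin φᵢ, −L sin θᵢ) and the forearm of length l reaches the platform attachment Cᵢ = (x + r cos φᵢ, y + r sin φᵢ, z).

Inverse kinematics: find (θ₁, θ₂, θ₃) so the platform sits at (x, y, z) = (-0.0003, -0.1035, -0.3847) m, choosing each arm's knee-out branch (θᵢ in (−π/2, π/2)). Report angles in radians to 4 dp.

rotate P by −φ1: (-0.0003, -0.1035, -0.3847)
  e−x'=0.0603;  (l²−L²−(e−x')²−y'²−z²)/2L = -0.3232
  θ1 = atan2(B,A) + arccos(C/0.3894) = 1.1345
rotate P by −φ2: (-0.0895, 0.0520, -0.3847)
  A cos θ + B sin θ = C:  0.1495·cos θ + -0.3847·sin θ = -0.3529
  γ=atan2(-0.3847,0.1495)=-1.2002;  ψ=arccos(-0.8551)=2.5965;  θ2=γ+ψ≈1.3963
arm 3 (φ=240.0°): x'=0.0898, y'=0.0515
  A cos θ + B sin θ = C:  -0.0298·cos θ + -0.3847·sin θ = -0.2931
  √(A²+B²)=0.3859;  θ3 = -1.6481+2.4337 ≈ 0.7856

θ₁ = 1.1345, θ₂ = 1.3963, θ₃ = 0.7856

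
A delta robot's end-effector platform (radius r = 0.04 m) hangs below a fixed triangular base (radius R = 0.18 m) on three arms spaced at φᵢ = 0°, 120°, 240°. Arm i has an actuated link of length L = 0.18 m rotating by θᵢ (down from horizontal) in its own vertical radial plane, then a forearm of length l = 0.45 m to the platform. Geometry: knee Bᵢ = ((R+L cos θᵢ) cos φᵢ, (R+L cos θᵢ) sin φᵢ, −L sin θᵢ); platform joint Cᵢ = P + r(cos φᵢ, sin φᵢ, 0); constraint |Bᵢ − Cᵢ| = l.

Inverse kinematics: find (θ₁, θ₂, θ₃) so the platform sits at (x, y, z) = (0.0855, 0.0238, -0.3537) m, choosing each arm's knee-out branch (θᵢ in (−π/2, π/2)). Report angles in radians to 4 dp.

θ₁ = -0.1748, θ₂ = 0.3489, θ₃ = 0.5233

rotate P by −φ1: (0.0855, 0.0238, -0.3537)
  A=0.0545, B=-0.3537, C=(l²−L²−A²−y'²−z²)/(2L)=0.1152
  √(A²+B²)=0.3579;  θ1 = -1.4179+1.2432 ≈ -0.1748
arm 2 (φ=120.0°): x'=-0.0221, y'=-0.0859
  A cos θ + B sin θ = C:  0.1621·cos θ + -0.3537·sin θ = 0.0314
  γ=atan2(-0.3537,0.1621)=-1.1410;  ψ=arccos(0.0808)=1.4899;  θ2=γ+ψ≈0.3489
arm 3 (φ=240.0°): x'=-0.0634, y'=0.0621
  e−x'=0.2034;  (l²−L²−(e−x')²−y'²−z²)/2L = -0.0006
  γ=atan2(-0.3537,0.2034)=-1.0490;  ψ=arccos(-0.0015)=1.5723;  θ3=γ+ψ≈0.5233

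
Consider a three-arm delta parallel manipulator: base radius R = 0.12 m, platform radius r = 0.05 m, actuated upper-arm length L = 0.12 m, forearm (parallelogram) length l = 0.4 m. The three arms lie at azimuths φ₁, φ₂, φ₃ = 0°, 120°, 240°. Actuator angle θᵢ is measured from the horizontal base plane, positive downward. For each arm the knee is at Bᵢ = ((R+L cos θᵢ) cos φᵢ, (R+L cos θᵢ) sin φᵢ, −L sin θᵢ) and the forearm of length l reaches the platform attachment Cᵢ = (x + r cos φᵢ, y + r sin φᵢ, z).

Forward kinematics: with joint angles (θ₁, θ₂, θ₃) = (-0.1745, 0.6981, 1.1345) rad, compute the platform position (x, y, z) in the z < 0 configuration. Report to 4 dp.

(0.1814, 0.0751, -0.3720)

S1 = (0.1882·cos0.0°, 0.1882·sin0.0°, 0.0208) = (0.1882, 0.0000, 0.0208)
S2 = (0.1619·cos120.0°, 0.1619·sin120.0°, -0.0771) = (-0.0810, 0.1402, -0.0771)
arm 3 at φ=240.0°: (R−r)+L cos θ3 = 0.1207;  S3 = (-0.0604, -0.1045, -0.1088)
subtract pairs → two planes through P
plane₁₂: -0.5383x+0.2805y+-0.1959z = -0.0037
Cramer: x(z) = 0.0136-0.4511z;  y(z) = 0.0129-0.1672z
quadratic in z: (1.2315)z²+(0.1115)z+(-0.1289)=0, √Δ=0.8046 → z ∈ {-0.3720, 0.2814}; z = -0.3720 (taking z<0)
x = 0.1814, y = 0.0751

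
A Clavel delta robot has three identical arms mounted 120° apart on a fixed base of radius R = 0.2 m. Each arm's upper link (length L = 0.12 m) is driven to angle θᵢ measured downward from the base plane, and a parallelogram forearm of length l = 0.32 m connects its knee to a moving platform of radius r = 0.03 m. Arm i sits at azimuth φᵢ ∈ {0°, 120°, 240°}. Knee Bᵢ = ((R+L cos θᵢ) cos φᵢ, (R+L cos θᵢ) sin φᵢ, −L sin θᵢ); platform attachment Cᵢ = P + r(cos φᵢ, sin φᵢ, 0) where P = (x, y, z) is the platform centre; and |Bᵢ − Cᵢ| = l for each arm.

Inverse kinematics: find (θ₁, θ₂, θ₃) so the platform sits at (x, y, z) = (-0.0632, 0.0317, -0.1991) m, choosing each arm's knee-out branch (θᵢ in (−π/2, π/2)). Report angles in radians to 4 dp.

θ₁ = 0.9598, θ₂ = -0.1750, θ₃ = 0.4365

rotate P by −φ1: (-0.0632, 0.0317, -0.1991)
  e−x'=0.2332;  (l²−L²−(e−x')²−y'²−z²)/2L = -0.0293
  γ=atan2(-0.1991,0.2332)=-0.7067;  ψ=arccos(-0.0955)=1.6664;  θ1=γ+ψ≈0.9598
φ2=120.0° → target in arm frame (0.0591, 0.0389)
  A cos θ + B sin θ = C:  0.1109·cos θ + -0.1991·sin θ = 0.1439
  √(A²+B²)=0.2279;  θ2 = -1.0624+0.8875 ≈ -0.1750
arm 3 (φ=240.0°): x'=0.0041, y'=-0.0706
  A=0.1659, B=-0.1991, C=(l²−L²−A²−y'²−z²)/(2L)=0.0661
  √(A²+B²)=0.2591;  θ3 = -0.8762+1.3128 ≈ 0.4365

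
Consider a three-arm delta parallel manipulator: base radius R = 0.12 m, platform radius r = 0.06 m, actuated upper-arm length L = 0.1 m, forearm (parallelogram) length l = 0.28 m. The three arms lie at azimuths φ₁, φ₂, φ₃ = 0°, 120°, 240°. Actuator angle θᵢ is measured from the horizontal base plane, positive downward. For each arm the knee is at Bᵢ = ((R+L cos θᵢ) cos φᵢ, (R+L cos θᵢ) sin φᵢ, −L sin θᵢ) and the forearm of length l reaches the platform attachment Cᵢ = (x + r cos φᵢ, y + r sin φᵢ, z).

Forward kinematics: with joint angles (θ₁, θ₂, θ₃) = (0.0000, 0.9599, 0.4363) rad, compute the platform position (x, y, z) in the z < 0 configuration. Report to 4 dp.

φ1=0.0°: virtual centre (0.1600, 0.0000, 0.0000), radius l
O2 = (0.1174·cos120.0°, 0.1174·sin120.0°, -0.0819) = (-0.0587, 0.1016, -0.0819)
arm 3 at φ=240.0°: e+L cos θ3 = 0.1506;  O3 = (-0.0753, -0.1305, -0.0423)
subtract pairs → two planes through P
plane₁₂: -0.4374x+0.2033y+-0.1638z = -0.0051
Cramer: x(z) = 0.0075-0.2857z;  y(z) = -0.0091+0.1913z
sphere 1 gives Az²+Bz+C=0 with A=1.1182, B=0.0837, C=-0.0550;  B²−4AC=0.2532;  roots -0.2624, 0.1876;  negative root z = -0.2624
x = 0.0824, y = -0.0593

(0.0824, -0.0593, -0.2624)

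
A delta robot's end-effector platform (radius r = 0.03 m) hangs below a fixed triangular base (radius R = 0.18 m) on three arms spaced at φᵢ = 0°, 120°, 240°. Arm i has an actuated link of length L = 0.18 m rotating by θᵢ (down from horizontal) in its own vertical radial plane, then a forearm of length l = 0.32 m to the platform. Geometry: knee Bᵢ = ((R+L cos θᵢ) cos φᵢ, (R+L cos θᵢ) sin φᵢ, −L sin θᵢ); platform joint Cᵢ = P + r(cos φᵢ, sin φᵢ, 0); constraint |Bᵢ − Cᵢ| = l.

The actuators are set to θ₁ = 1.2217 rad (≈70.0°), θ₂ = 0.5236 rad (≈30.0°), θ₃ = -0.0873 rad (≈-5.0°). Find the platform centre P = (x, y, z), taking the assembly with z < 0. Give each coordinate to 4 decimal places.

(-0.1059, -0.0387, -0.1797)

φ1=0.0°: virtual centre (0.2116, 0.0000, -0.1691), radius l
arm 2 at φ=120.0°: ρ2 = 0.3059;  centre 2 = (-0.1529, 0.2649, -0.0900)
φ3=240.0°: virtual centre (-0.1647, -0.2852, 0.0157), radius l
|centre ₂|²−|centre ₁|² = 0.0283;  |centre ₃|²−|centre ₁|² = 0.0353
linear system: -0.7290x+0.5298y = 0.0283−0.1583z; -0.7525x+-0.5704y = 0.0353−0.3697z
det = 0.8145;  x = -0.0428+0.3513z,  y = -0.0055+0.1847z
into |P−centre ₁|² = l²: 1.1575z² + 0.1575z + -0.0091 = 0;  Δ = 0.0668;  z = -0.1797 or 0.0436 → z<0 root = -0.1797
x = -0.1059, y = -0.0387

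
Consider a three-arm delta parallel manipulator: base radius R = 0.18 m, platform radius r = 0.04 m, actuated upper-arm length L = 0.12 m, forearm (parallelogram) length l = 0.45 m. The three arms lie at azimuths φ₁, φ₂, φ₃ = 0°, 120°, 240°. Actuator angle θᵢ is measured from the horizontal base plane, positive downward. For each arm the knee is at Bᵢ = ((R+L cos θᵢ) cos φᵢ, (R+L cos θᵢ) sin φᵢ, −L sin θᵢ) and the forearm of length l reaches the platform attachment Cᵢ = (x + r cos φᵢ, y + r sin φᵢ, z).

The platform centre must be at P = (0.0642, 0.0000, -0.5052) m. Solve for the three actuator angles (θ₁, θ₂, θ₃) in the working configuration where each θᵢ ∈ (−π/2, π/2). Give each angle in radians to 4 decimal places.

θ₁ = 0.7854, θ₂ = 1.2221, θ₃ = 1.2221

rotate P by −φ1: (0.0642, 0.0000, -0.5052)
  e−x'=0.0758;  (l²−L²−(e−x')²−y'²−z²)/2L = -0.3036
  θ1 = atan2(B,A) + arccos(C/0.5109) = 0.7854
φ2=120.0° → target in arm frame (-0.0321, -0.0556)
  A cos θ + B sin θ = C:  0.1721·cos θ + -0.5052·sin θ = -0.4160
  √(A²+B²)=0.5337;  θ2 = -1.2425+2.4645 ≈ 1.2221
φ3=240.0° → target in arm frame (-0.0321, 0.0556)
  A=0.1721, B=-0.5052, C=(l²−L²−A²−y'²−z²)/(2L)=-0.4160
  γ=atan2(-0.5052,0.1721)=-1.2425;  ψ=arccos(-0.7794)=2.4645;  θ3=γ+ψ≈1.2221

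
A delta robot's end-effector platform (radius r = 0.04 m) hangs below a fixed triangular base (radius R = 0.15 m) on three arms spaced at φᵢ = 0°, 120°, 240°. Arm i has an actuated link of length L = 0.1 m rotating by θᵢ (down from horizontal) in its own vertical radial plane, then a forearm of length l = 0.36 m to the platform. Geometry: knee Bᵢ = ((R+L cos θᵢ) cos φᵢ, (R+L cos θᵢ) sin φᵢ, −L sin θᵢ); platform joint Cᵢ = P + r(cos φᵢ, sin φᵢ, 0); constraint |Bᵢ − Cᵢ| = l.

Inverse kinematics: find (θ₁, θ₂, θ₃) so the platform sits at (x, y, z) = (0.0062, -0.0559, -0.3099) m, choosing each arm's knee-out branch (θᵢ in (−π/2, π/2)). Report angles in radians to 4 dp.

θ₁ = 0.1748, θ₂ = 0.5239, θ₃ = -0.0869

φ1=0.0° → target in arm frame (0.0062, -0.0559)
  A=0.1038, B=-0.3099, C=(l²−L²−A²−y'²−z²)/(2L)=0.0483
  γ=atan2(-0.3099,0.1038)=-1.2476;  ψ=arccos(0.1478)=1.4224;  θ1=γ+ψ≈0.1748
arm 2 (φ=120.0°): x'=-0.0515, y'=0.0226
  A=0.1615, B=-0.3099, C=(l²−L²−A²−y'²−z²)/(2L)=-0.0152
  √(A²+B²)=0.3495;  θ2 = -1.0904+1.6142 ≈ 0.5239
rotate P by −φ3: (0.0453, 0.0333, -0.3099)
  e−x'=0.0647;  (l²−L²−(e−x')²−y'²−z²)/2L = 0.0913
  √(A²+B²)=0.3166;  θ3 = -1.3650+1.2781 ≈ -0.0869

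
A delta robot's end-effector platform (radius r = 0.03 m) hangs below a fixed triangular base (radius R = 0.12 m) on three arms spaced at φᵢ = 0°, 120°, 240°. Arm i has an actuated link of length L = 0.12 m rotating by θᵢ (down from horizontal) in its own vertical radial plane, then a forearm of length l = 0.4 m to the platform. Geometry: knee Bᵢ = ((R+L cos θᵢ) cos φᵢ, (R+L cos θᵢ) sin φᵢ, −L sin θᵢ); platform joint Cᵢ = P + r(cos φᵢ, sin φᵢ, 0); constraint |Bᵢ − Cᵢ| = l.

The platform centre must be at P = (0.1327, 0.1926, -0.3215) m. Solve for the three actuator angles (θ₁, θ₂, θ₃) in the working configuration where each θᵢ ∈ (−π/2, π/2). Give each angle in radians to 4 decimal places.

θ₁ = -0.1747, θ₂ = -0.0003, θ₃ = 1.3964

φ1=0.0° → target in arm frame (0.1327, 0.1926)
  A cos θ + B sin θ = C:  -0.0427·cos θ + -0.3215·sin θ = 0.0138
  √(A²+B²)=0.3243;  θ1 = -1.7028+1.5281 ≈ -0.1747
arm 2 (φ=120.0°): x'=0.1004, y'=-0.2112
  A cos θ + B sin θ = C:  -0.0104·cos θ + -0.3215·sin θ = -0.0104
  γ=atan2(-0.3215,-0.0104)=-1.6033;  ψ=arccos(-0.0322)=1.6030;  θ2=γ+ψ≈-0.0003
rotate P by −φ3: (-0.2331, 0.0186, -0.3215)
  e−x'=0.3231;  (l²−L²−(e−x')²−y'²−z²)/2L = -0.2606
  γ=atan2(-0.3215,0.3231)=-0.7828;  ψ=arccos(-0.5716)=2.1792;  θ3=γ+ψ≈1.3964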